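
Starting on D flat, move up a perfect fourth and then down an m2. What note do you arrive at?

F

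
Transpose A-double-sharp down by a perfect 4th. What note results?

E##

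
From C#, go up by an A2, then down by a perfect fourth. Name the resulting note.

A##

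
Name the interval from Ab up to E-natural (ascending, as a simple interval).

The letter names run A→E, a span of 4 letter steps, so the interval is some kind of fifth.
Ab to E is 8 semitones. A perfect fifth is 7, so 8 makes it augmented.

augmented fifth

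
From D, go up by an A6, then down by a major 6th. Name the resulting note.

D#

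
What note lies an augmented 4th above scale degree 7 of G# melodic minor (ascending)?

B##

Scale degree 7 of G# melodic minor (ascending) is F##.
An augmented fourth (6 semitones) above F## lands on the letter B, giving B##.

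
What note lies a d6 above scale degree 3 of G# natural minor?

Scale degree 3 of G# natural minor is B.
A diminished sixth (7 semitones) above B lands on the letter G, giving Gb.

Gb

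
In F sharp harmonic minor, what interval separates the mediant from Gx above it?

augmented seventh

The mediant of F# harmonic minor is A.
A up to G##: letters A→G make it a seventh; 12 semitones makes it augmented.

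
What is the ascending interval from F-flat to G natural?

augmented second

Counting letters F–G gives a second.
Fb→G = 3 semitones, 1 wider than the major second (2), so augmented.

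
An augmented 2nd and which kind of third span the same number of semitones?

minor

An augmented second spans 3 semitones.
A third spanning 3 semitones is minor (the major third is 4).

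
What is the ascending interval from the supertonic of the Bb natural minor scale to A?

major sixth

The supertonic of Bb natural minor is C.
C up to A: letters C→A make it a sixth; 9 semitones makes it major.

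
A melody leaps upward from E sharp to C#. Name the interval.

minor sixth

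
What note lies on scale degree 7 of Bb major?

A

Degree 7 takes the letter 6 steps above B, which is A.
In major, degree 7 sits 11 semitones above the tonic. Bb + 11 semitones is pitch class 9, spelled on A as A.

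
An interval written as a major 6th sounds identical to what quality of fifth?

doubly augmented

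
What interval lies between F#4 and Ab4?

Counting letters F–G–A gives a third.
F#→Ab = 2 semitones, 2 narrower than the major third (4), so diminished.

diminished third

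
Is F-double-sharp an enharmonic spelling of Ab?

No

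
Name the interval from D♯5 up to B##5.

augmented sixth

The letter names run D→B, a span of 5 letter steps, so the interval is some kind of sixth.
D# to B## is 10 semitones. A major sixth is 9, so 10 makes it augmented.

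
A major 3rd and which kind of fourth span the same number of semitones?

diminished

A major third spans 4 semitones.
A fourth spanning 4 semitones is diminished (the perfect fourth is 5).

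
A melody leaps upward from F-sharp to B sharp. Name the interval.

augmented fourth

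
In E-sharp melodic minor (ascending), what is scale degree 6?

Degree 6 takes the letter 5 steps above E, which is C.
In melodic minor (ascending), degree 6 sits 9 semitones above the tonic. E# + 9 semitones is pitch class 2, spelled on C as C##.

C##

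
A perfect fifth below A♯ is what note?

D#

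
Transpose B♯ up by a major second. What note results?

B up a major second is C#, so the target letter is C.
From B#, a major second is 2 semitones up: C##.

C##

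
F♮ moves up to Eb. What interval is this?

minor seventh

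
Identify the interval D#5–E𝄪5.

The letter names run D→E, a span of 1 letter step, so the interval is some kind of second.
D# to E## is 3 semitones. A major second is 2, so 3 makes it augmented.

augmented second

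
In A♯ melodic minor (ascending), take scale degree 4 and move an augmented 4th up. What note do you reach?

G##

Scale degree 4 of A# melodic minor (ascending) is D#.
An augmented fourth (6 semitones) above D# lands on the letter G, giving G##.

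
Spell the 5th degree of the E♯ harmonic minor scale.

The E# harmonic minor scale runs E# F## G# A# B# C# D##.
Degree 5 is B#.

B#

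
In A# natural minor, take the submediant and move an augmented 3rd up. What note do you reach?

A##

The submediant of A# natural minor is F#.
An augmented third (5 semitones) above F# lands on the letter A, giving A##.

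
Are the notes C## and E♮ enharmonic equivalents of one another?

C## is pitch class 2; E is pitch class 4.
The pitch classes differ (2 vs. 4), so they are not enharmonic equivalents.

No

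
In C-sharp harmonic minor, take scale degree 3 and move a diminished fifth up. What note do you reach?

Scale degree 3 of C# harmonic minor is E.
A diminished fifth (6 semitones) above E lands on the letter B, giving Bb.

Bb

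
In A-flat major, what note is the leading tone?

G

The Ab major scale runs Ab Bb C Db Eb F G.
Degree 7 is G.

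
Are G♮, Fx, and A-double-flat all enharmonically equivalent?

G is pitch class 7; F## is pitch class 7; Abb is pitch class 7.
All spellings map to pitch class 7, so they are enharmonically equivalent.

Yes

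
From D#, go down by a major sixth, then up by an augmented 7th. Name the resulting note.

E##

A major sixth down from D# is F# (letter F, 9 semitones down).
An augmented seventh up from F# is E## (letter E, 12 semitones up).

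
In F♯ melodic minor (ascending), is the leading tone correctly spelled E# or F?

E#

Each scale degree takes a distinct letter name. Degree 7 of a scale on F must use the letter E.
E# and F are enharmonically the same pitch, but only E# uses the letter E, so it is the correct spelling here.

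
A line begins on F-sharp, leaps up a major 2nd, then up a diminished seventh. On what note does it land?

F

A major second up from F# is G# (letter G, 2 semitones up).
A diminished seventh up from G# is F (letter F, 9 semitones up).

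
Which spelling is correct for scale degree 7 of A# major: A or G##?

G##

Each scale degree takes a distinct letter name. Degree 7 of a scale on A must use the letter G.
G## and A are enharmonically the same pitch, but only G## uses the letter G, so it is the correct spelling here.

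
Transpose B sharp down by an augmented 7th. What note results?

B down a major seventh is C, so the target letter is C.
From B#, an augmented seventh is 12 semitones down: C.

C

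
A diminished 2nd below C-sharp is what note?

B##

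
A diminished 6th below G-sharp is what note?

B##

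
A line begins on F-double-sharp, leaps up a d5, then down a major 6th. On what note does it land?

E

A diminished fifth up from F## is C# (letter C, 6 semitones up).
A major sixth down from C# is E (letter E, 9 semitones down).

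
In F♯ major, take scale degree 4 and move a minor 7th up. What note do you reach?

Scale degree 4 of F# major is B.
A minor seventh (10 semitones) above B lands on the letter A, giving A.

A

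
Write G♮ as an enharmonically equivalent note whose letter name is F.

F##

G is pitch class 7. The letter F alone is pitch class 5.
To reach pitch class 7 from F requires an offset of +2 semitones, i.e. double sharp: F##.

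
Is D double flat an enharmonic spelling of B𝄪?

No

Two spellings are enharmonically equivalent only if they share a pitch class.
Here Dbb → 0, B## → 1; 0 ≠ 1, so they are not.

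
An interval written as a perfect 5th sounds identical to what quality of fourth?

doubly augmented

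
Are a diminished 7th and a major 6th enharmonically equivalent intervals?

Yes

A diminished seventh spans 9 semitones; a major sixth spans 9.
They are enharmonically equivalent.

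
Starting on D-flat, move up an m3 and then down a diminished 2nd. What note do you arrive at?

A minor third up from Db is Fb (letter F, 3 semitones up).
A diminished second down from Fb is E (letter E, 0 semitones down).

E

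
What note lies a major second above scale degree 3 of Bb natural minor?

Eb

Scale degree 3 of Bb natural minor is Db.
A major second (2 semitones) above Db lands on the letter E, giving Eb.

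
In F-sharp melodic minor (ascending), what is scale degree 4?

Degree 4 takes the letter 3 steps above F, which is B.
In melodic minor (ascending), degree 4 sits 5 semitones above the tonic. F# + 5 semitones is pitch class 11, spelled on B as B.

B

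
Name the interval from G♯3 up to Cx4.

augmented fourth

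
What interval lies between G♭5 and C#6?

doubly augmented fourth

Counting letters G–A–B–C gives a fourth.
Gb→C# = 7 semitones, 2 wider than the perfect fourth (5), so doubly augmented.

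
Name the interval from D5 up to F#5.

major third

The letter names run D→F, a span of 2 letter steps, so the interval is some kind of third.
D to F# is 4 semitones. A major third is 4, so 4 makes it major.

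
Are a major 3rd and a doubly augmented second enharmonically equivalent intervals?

A major third spans 4 semitones; a doubly augmented second spans 4.
They are enharmonically equivalent.

Yes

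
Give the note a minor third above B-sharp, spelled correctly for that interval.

D#

A third above B lands on the letter D.
A minor third spans 3 semitones, so B# moves to pitch class 3. On the letter D that is D#.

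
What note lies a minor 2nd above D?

A second above D lands on the letter E.
A minor second spans 1 semitone, so D moves to pitch class 3. On the letter E that is Eb.

Eb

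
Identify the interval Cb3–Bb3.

Counting letters C–D–E–F–G–A–B gives a seventh.
Cb→Bb = 11 semitones, exactly the major seventh.

major seventh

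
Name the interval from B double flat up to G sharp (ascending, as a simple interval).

The letter names run B→G, a span of 5 letter steps, so the interval is some kind of sixth.
Bbb to G# is 11 semitones. A major sixth is 9, so 11 makes it doubly augmented.

doubly augmented sixth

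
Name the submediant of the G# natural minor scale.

The G# natural minor scale runs G# A# B C# D# E F#.
Degree 6 is E.

E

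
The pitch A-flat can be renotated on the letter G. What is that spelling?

G#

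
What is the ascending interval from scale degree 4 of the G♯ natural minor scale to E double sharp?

Scale degree 4 of G# natural minor is C#.
C# up to E##: letters C→E make it a third; 5 semitones makes it augmented.

augmented third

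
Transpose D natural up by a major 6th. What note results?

A sixth above D lands on the letter B.
A major sixth spans 9 semitones, so D moves to pitch class 11. On the letter B that is B.

B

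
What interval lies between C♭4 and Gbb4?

diminished fifth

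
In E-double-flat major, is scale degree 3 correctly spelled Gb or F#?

Gb

Each scale degree takes a distinct letter name. Degree 3 of a scale on E must use the letter G.
Gb and F# are enharmonically the same pitch, but only Gb uses the letter G, so it is the correct spelling here.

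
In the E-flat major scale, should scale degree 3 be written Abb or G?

G

Each scale degree takes a distinct letter name. Degree 3 of a scale on E must use the letter G.
G and Abb are enharmonically the same pitch, but only G uses the letter G, so it is the correct spelling here.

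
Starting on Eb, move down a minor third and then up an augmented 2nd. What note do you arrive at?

D#

A minor third down from Eb is C (letter C, 3 semitones down).
An augmented second up from C is D# (letter D, 3 semitones up).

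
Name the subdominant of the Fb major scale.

Bbb

Degree 4 takes the letter 3 steps above F, which is B.
In major, degree 4 sits 5 semitones above the tonic. Fb + 5 semitones is pitch class 9, spelled on B as Bbb.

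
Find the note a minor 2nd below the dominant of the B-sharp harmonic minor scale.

E##

The dominant of B# harmonic minor is F##.
A minor second (1 semitone) below F## lands on the letter E, giving E##.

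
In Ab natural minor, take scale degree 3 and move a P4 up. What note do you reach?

Scale degree 3 of Ab natural minor is Cb.
A perfect fourth (5 semitones) above Cb lands on the letter F, giving Fb.

Fb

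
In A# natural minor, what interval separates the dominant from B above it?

The dominant of A# natural minor is E#.
E# up to B: letters E→B make it a fifth; 6 semitones makes it diminished.

diminished fifth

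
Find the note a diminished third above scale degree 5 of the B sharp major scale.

Scale degree 5 of B# major is F##.
A diminished third (2 semitones) above F## lands on the letter A, giving A.

A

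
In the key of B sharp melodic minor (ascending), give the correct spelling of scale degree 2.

The B# melodic minor (ascending) scale runs B# C## D# E# F## G## A##.
Degree 2 is C##.

C##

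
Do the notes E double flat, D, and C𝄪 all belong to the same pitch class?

Ebb is pitch class 2; D is pitch class 2; C## is pitch class 2.
All spellings map to pitch class 2, so they are enharmonically equivalent.

Yes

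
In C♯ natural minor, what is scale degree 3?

E

Degree 3 takes the letter 2 steps above C, which is E.
In natural minor, degree 3 sits 3 semitones above the tonic. C# + 3 semitones is pitch class 4, spelled on E as E.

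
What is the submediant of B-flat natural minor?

Gb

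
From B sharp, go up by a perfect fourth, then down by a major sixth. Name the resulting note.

G#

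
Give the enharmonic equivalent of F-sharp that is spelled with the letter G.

Plain G sits 1 semitone above F#, so on the letter G the same pitch needs a flat: Gb.

Gb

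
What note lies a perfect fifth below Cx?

A fifth below C lands on the letter F.
A perfect fifth spans 7 semitones, so C## moves to pitch class 7. On the letter F that is F##.

F##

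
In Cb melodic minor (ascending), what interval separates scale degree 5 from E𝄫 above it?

Scale degree 5 of Cb melodic minor (ascending) is Gb.
Gb up to Ebb: letters G→E make it a sixth; 8 semitones makes it minor.

minor sixth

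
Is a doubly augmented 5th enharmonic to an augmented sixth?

A doubly augmented fifth spans 9 semitones; an augmented sixth spans 10.
The spans differ, so they are not enharmonic equivalents.

No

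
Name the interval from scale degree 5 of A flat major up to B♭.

perfect fifth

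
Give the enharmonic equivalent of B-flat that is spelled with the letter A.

A#

Plain A sits 1 semitone below Bb, so on the letter A the same pitch needs a sharp: A#.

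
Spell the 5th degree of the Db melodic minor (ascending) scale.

Degree 5 takes the letter 4 steps above D, which is A.
In melodic minor (ascending), degree 5 sits 7 semitones above the tonic. Db + 7 semitones is pitch class 8, spelled on A as Ab.

Ab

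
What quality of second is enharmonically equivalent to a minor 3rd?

A minor third spans 3 semitones.
A second spanning 3 semitones is augmented (the major second is 2).

augmented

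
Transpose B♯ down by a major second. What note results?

A second below B lands on the letter A.
A major second spans 2 semitones, so B# moves to pitch class 10. On the letter A that is A#.

A#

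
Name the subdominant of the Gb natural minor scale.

Degree 4 takes the letter 3 steps above G, which is C.
In natural minor, degree 4 sits 5 semitones above the tonic. Gb + 5 semitones is pitch class 11, spelled on C as Cb.

Cb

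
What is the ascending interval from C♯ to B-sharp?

The letter names run C→B, a span of 6 letter steps, so the interval is some kind of seventh.
C# to B# is 11 semitones. A major seventh is 11, so 11 makes it major.

major seventh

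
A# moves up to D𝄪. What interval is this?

augmented fourth

The letter names run A→D, a span of 3 letter steps, so the interval is some kind of fourth.
A# to D## is 6 semitones. A perfect fourth is 5, so 6 makes it augmented.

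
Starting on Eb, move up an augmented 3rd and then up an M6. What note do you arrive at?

E#

An augmented third up from Eb is G# (letter G, 5 semitones up).
A major sixth up from G# is E# (letter E, 9 semitones up).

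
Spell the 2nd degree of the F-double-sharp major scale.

G##

Degree 2 takes the letter 1 step above F, which is G.
In major, degree 2 sits 2 semitones above the tonic. F## + 2 semitones is pitch class 9, spelled on G as G##.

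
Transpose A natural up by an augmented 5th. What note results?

A up a perfect fifth is E, so the target letter is E.
From A, an augmented fifth is 8 semitones up: E#.

E#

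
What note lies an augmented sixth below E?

Gb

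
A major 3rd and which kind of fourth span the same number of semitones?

diminished

A major third spans 4 semitones.
A fourth spanning 4 semitones is diminished (the perfect fourth is 5).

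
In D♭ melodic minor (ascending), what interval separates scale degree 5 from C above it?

Scale degree 5 of Db melodic minor (ascending) is Ab.
Ab up to C: letters A→C make it a third; 4 semitones makes it major.

major third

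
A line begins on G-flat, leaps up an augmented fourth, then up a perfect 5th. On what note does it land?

G

An augmented fourth up from Gb is C (letter C, 6 semitones up).
A perfect fifth up from C is G (letter G, 7 semitones up).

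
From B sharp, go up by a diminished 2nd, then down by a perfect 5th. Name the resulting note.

F

A diminished second up from B# is C (letter C, 0 semitones up).
A perfect fifth down from C is F (letter F, 7 semitones down).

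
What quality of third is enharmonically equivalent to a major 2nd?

A major second spans 2 semitones.
A third spanning 2 semitones is diminished (the major third is 4).

diminished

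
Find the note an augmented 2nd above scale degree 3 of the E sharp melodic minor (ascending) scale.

A##

Scale degree 3 of E# melodic minor (ascending) is G#.
An augmented second (3 semitones) above G# lands on the letter A, giving A##.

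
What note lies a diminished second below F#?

A second below F lands on the letter E.
A diminished second spans 0 semitones, so F# moves to pitch class 6. On the letter E that is E##.

E##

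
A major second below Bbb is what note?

Abb

A second below B lands on the letter A.
A major second spans 2 semitones, so Bbb moves to pitch class 7. On the letter A that is Abb.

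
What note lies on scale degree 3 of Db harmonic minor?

Degree 3 takes the letter 2 steps above D, which is F.
In harmonic minor, degree 3 sits 3 semitones above the tonic. Db + 3 semitones is pitch class 4, spelled on F as Fb.

Fb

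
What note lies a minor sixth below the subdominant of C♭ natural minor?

Ab

The subdominant of Cb natural minor is Fb.
A minor sixth (8 semitones) below Fb lands on the letter A, giving Ab.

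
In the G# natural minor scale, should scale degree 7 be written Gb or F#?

F#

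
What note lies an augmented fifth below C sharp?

C down a perfect fifth is F, so the target letter is F.
From C#, an augmented fifth is 8 semitones down: F.

F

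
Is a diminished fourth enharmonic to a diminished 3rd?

A diminished fourth spans 4 semitones; a diminished third spans 2.
The spans differ, so they are not enharmonic equivalents.

No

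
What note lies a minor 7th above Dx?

D up a major seventh is C#, so the target letter is C.
From D##, a minor seventh is 10 semitones up: C##.

C##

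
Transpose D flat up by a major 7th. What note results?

A seventh above D lands on the letter C.
A major seventh spans 11 semitones, so Db moves to pitch class 0. On the letter C that is C.

C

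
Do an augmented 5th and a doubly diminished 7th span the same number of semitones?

An augmented fifth spans 8 semitones; a doubly diminished seventh spans 8.
They are enharmonically equivalent.

Yes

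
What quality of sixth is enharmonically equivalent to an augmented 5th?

minor

An augmented fifth spans 8 semitones.
A sixth spanning 8 semitones is minor (the major sixth is 9).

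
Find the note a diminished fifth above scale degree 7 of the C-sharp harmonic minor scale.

F#

Scale degree 7 of C# harmonic minor is B#.
A diminished fifth (6 semitones) above B# lands on the letter F, giving F#.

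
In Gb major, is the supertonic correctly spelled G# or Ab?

Ab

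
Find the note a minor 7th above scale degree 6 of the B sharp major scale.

Scale degree 6 of B# major is G##.
A minor seventh (10 semitones) above G## lands on the letter F, giving F##.

F##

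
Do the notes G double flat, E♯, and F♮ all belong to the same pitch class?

Yes

Gbb is pitch class 5; E# is pitch class 5; F is pitch class 5.
All spellings map to pitch class 5, so they are enharmonically equivalent.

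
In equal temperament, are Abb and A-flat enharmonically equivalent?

Abb is pitch class 7; Ab is pitch class 8.
The pitch classes differ (7 vs. 8), so they are not enharmonic equivalents.

No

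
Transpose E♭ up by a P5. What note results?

Bb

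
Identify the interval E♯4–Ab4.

doubly diminished fourth

Counting letters E–F–G–A gives a fourth.
E#→Ab = 3 semitones, 2 narrower than the perfect fourth (5), so doubly diminished.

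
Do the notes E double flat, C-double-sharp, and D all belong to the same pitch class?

Yes

Ebb = pitch class 2 and C## = pitch class 2 and D = pitch class 2 — the same pitch class, so they are enharmonic equivalents.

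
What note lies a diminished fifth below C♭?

A fifth below C lands on the letter F.
A diminished fifth spans 6 semitones, so Cb moves to pitch class 5. On the letter F that is F.

F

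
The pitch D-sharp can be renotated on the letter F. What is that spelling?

Fbb

Plain F sits 2 semitones above D#, so on the letter F the same pitch needs a double flat: Fbb.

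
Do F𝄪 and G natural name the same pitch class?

Yes

F## = pitch class 7 and G = pitch class 7 — the same pitch class, so they are enharmonic equivalents.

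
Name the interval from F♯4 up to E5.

The letter names run F→E, a span of 6 letter steps, so the interval is some kind of seventh.
F# to E is 10 semitones. A major seventh is 11, so 10 makes it minor.

minor seventh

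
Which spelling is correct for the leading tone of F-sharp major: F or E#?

Each scale degree takes a distinct letter name. Degree 7 of a scale on F must use the letter E.
E# and F are enharmonically the same pitch, but only E# uses the letter E, so it is the correct spelling here.

E#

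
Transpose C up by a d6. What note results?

Abb

C up a major sixth is A, so the target letter is A.
From C, a diminished sixth is 7 semitones up: Abb.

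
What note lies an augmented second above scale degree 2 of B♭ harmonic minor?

D#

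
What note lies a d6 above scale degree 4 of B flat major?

Scale degree 4 of Bb major is Eb.
A diminished sixth (7 semitones) above Eb lands on the letter C, giving Cbb.

Cbb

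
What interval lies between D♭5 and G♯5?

doubly augmented fourth

Counting letters D–E–F–G gives a fourth.
Db→G# = 7 semitones, 2 wider than the perfect fourth (5), so doubly augmented.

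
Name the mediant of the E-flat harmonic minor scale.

Gb

Degree 3 takes the letter 2 steps above E, which is G.
In harmonic minor, degree 3 sits 3 semitones above the tonic. Eb + 3 semitones is pitch class 6, spelled on G as Gb.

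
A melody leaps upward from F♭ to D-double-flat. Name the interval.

The letter names run F→D, a span of 5 letter steps, so the interval is some kind of sixth.
Fb to Dbb is 8 semitones. A major sixth is 9, so 8 makes it minor.

minor sixth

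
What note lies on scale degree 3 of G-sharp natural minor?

The G# natural minor scale runs G# A# B C# D# E F#.
Degree 3 is B.

B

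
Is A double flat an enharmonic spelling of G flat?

Two spellings are enharmonically equivalent only if they share a pitch class.
Here Abb → 7, Gb → 6; 6 ≠ 7, so they are not.

No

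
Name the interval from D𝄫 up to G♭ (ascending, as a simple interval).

augmented fourth

The letter names run D→G, a span of 3 letter steps, so the interval is some kind of fourth.
Dbb to Gb is 6 semitones. A perfect fourth is 5, so 6 makes it augmented.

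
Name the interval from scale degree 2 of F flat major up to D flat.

Scale degree 2 of Fb major is Gb.
Gb up to Db: letters G→D make it a fifth; 7 semitones makes it perfect.

perfect fifth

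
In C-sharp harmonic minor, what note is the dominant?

Degree 5 takes the letter 4 steps above C, which is G.
In harmonic minor, degree 5 sits 7 semitones above the tonic. C# + 7 semitones is pitch class 8, spelled on G as G#.

G#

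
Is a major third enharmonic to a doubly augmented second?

A major third spans 4 semitones; a doubly augmented second spans 4.
They are enharmonically equivalent.

Yes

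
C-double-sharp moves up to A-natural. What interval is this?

The letter names run C→A, a span of 5 letter steps, so the interval is some kind of sixth.
C## to A is 7 semitones. A major sixth is 9, so 7 makes it diminished.

diminished sixth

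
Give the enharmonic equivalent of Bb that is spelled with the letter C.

Plain C sits 2 semitones above Bb, so on the letter C the same pitch needs a double flat: Cbb.

Cbb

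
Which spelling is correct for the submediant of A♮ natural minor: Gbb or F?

Each scale degree takes a distinct letter name. Degree 6 of a scale on A must use the letter F.
F and Gbb are enharmonically the same pitch, but only F uses the letter F, so it is the correct spelling here.

F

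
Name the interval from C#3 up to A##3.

Counting letters C–D–E–F–G–A gives a sixth.
C#→A## = 10 semitones, 1 wider than the major sixth (9), so augmented.

augmented sixth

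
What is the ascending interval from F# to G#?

Counting letters F–G gives a second.
F#→G# = 2 semitones, exactly the major second.

major second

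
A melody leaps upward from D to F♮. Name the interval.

Counting letters D–E–F gives a third.
D→F = 3 semitones, 1 narrower than the major third (4), so minor.

minor third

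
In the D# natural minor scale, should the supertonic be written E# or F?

E#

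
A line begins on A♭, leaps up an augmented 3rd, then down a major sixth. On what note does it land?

E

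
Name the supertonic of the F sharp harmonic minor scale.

G#

Degree 2 takes the letter 1 step above F, which is G.
In harmonic minor, degree 2 sits 2 semitones above the tonic. F# + 2 semitones is pitch class 8, spelled on G as G#.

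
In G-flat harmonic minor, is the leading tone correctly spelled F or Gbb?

F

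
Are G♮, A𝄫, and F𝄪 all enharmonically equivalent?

Yes

G is pitch class 7; Abb is pitch class 7; F## is pitch class 7.
All spellings map to pitch class 7, so they are enharmonically equivalent.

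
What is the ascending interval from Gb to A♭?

major second

The letter names run G→A, a span of 1 letter step, so the interval is some kind of second.
Gb to Ab is 2 semitones. A major second is 2, so 2 makes it major.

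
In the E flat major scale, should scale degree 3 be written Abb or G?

G

Each scale degree takes a distinct letter name. Degree 3 of a scale on E must use the letter G.
G and Abb are enharmonically the same pitch, but only G uses the letter G, so it is the correct spelling here.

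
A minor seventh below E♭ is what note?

E down a major seventh is F, so the target letter is F.
From Eb, a minor seventh is 10 semitones down: F.

F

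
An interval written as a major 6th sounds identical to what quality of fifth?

A major sixth spans 9 semitones.
A fifth spanning 9 semitones is doubly augmented (the perfect fifth is 7).

doubly augmented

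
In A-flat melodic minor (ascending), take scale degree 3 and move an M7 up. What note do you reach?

Scale degree 3 of Ab melodic minor (ascending) is Cb.
A major seventh (11 semitones) above Cb lands on the letter B, giving Bb.

Bb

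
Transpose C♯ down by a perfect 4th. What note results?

G#

C down a perfect fourth is G, so the target letter is G.
From C#, a perfect fourth is 5 semitones down: G#.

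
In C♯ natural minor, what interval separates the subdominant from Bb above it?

diminished fourth

The subdominant of C# natural minor is F#.
F# up to Bb: letters F→B make it a fourth; 4 semitones makes it diminished.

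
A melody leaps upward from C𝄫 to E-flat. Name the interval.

Counting letters C–D–E gives a third.
Cbb→Eb = 5 semitones, 1 wider than the major third (4), so augmented.

augmented third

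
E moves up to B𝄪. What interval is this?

doubly augmented fifth

Counting letters E–F–G–A–B gives a fifth.
E→B## = 9 semitones, 2 wider than the perfect fifth (7), so doubly augmented.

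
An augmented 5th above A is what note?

A fifth above A lands on the letter E.
An augmented fifth spans 8 semitones, so A moves to pitch class 5. On the letter E that is E#.

E#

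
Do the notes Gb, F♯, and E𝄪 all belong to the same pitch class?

Gb is pitch class 6; F# is pitch class 6; E## is pitch class 6.
All spellings map to pitch class 6, so they are enharmonically equivalent.

Yes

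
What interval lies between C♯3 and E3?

Counting letters C–D–E gives a third.
C#→E = 3 semitones, 1 narrower than the major third (4), so minor.

minor third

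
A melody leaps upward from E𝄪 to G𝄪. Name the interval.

Counting letters E–F–G gives a third.
E##→G## = 3 semitones, 1 narrower than the major third (4), so minor.

minor third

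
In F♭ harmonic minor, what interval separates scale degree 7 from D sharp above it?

augmented seventh

Scale degree 7 of Fb harmonic minor is Eb.
Eb up to D#: letters E→D make it a seventh; 12 semitones makes it augmented.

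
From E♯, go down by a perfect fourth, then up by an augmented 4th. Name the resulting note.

A perfect fourth down from E# is B# (letter B, 5 semitones down).
An augmented fourth up from B# is E## (letter E, 6 semitones up).

E##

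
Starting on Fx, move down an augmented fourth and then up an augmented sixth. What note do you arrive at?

An augmented fourth down from F## is C# (letter C, 6 semitones down).
An augmented sixth up from C# is A## (letter A, 10 semitones up).

A##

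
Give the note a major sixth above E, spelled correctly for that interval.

E up a major sixth is C#, so the target letter is C.
From E, a major sixth is 9 semitones up: C#.

C#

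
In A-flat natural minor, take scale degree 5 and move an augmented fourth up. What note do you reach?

Scale degree 5 of Ab natural minor is Eb.
An augmented fourth (6 semitones) above Eb lands on the letter A, giving A.

A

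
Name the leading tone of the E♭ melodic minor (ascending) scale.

Degree 7 takes the letter 6 steps above E, which is D.
In melodic minor (ascending), degree 7 sits 11 semitones above the tonic. Eb + 11 semitones is pitch class 2, spelled on D as D.

D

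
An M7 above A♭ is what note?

A up a major seventh is G#, so the target letter is G.
From Ab, a major seventh is 11 semitones up: G.

G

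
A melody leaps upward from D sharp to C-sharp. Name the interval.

Counting letters D–E–F–G–A–B–C gives a seventh.
D#→C# = 10 semitones, 1 narrower than the major seventh (11), so minor.

minor seventh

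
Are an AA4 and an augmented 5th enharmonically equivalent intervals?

No

A doubly augmented fourth spans 7 semitones; an augmented fifth spans 8.
The spans differ, so they are not enharmonic equivalents.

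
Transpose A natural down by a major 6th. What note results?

C

A down a major sixth is C, so the target letter is C.
From A, a major sixth is 9 semitones down: C.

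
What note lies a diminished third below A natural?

F##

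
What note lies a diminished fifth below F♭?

Bb

A fifth below F lands on the letter B.
A diminished fifth spans 6 semitones, so Fb moves to pitch class 10. On the letter B that is Bb.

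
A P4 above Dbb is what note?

D up a perfect fourth is G, so the target letter is G.
From Dbb, a perfect fourth is 5 semitones up: Gbb.

Gbb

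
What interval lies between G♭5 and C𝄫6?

The letter names run G→C, a span of 3 letter steps, so the interval is some kind of fourth.
Gb to Cbb is 4 semitones. A perfect fourth is 5, so 4 makes it diminished.

diminished fourth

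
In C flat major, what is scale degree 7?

The Cb major scale runs Cb Db Eb Fb Gb Ab Bb.
Degree 7 is Bb.

Bb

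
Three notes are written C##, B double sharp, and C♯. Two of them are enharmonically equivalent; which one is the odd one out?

C##

In 12-tone equal temperament, enharmonic equivalents share a pitch class. C## is pitch class 2; B## is pitch class 1; C# is pitch class 1.
B## and C# share pitch class 1, while C## is pitch class 2.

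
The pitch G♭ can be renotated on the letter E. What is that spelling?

Gb is pitch class 6. The letter E alone is pitch class 4.
To reach pitch class 6 from E requires an offset of +2 semitones, i.e. double sharp: E##.

E##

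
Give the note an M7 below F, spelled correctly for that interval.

Gb

A seventh below F lands on the letter G.
A major seventh spans 11 semitones, so F moves to pitch class 6. On the letter G that is Gb.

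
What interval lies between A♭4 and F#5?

Counting letters A–B–C–D–E–F gives a sixth.
Ab→F# = 10 semitones, 1 wider than the major sixth (9), so augmented.

augmented sixth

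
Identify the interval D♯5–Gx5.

Counting letters D–E–F–G gives a fourth.
D#→G## = 6 semitones, 1 wider than the perfect fourth (5), so augmented.

augmented fourth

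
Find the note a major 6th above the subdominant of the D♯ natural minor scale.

The subdominant of D# natural minor is G#.
A major sixth (9 semitones) above G# lands on the letter E, giving E#.

E#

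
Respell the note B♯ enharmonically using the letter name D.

Plain D sits 2 semitones above B#, so on the letter D the same pitch needs a double flat: Dbb.

Dbb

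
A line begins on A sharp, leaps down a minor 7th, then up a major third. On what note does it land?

D##

A minor seventh down from A# is B# (letter B, 10 semitones down).
A major third up from B# is D## (letter D, 4 semitones up).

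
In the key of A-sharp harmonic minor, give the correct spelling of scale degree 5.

E#

Degree 5 takes the letter 4 steps above A, which is E.
In harmonic minor, degree 5 sits 7 semitones above the tonic. A# + 7 semitones is pitch class 5, spelled on E as E#.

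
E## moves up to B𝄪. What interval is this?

The letter names run E→B, a span of 4 letter steps, so the interval is some kind of fifth.
E## to B## is 7 semitones. A perfect fifth is 7, so 7 makes it perfect.

perfect fifth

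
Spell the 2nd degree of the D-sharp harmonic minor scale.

E#

Degree 2 takes the letter 1 step above D, which is E.
In harmonic minor, degree 2 sits 2 semitones above the tonic. D# + 2 semitones is pitch class 5, spelled on E as E#.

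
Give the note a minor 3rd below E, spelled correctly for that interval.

C#

E down a major third is C, so the target letter is C.
From E, a minor third is 3 semitones down: C#.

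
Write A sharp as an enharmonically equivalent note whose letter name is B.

A# is pitch class 10. The letter B alone is pitch class 11.
To reach pitch class 10 from B requires an offset of -1 semitone, i.e. flat: Bb.

Bb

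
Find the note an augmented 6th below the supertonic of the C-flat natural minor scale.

Fbb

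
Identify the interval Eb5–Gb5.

Counting letters E–F–G gives a third.
Eb→Gb = 3 semitones, 1 narrower than the major third (4), so minor.

minor third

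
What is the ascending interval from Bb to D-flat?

The letter names run B→D, a span of 2 letter steps, so the interval is some kind of third.
Bb to Db is 3 semitones. A major third is 4, so 3 makes it minor.

minor third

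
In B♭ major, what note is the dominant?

F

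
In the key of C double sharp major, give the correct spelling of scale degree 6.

Degree 6 takes the letter 5 steps above C, which is A.
In major, degree 6 sits 9 semitones above the tonic. C## + 9 semitones is pitch class 11, spelled on A as A##.

A##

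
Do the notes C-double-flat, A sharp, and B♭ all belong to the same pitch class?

Yes

Cbb = pitch class 10 and A# = pitch class 10 and Bb = pitch class 10 — the same pitch class, so they are enharmonic equivalents.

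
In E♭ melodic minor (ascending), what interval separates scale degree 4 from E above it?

Scale degree 4 of Eb melodic minor (ascending) is Ab.
Ab up to E: letters A→E make it a fifth; 8 semitones makes it augmented.

augmented fifth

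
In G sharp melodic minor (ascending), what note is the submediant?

The G# melodic minor (ascending) scale runs G# A# B C# D# E# F##.
Degree 6 is E#.

E#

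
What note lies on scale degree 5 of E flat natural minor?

Bb

The Eb natural minor scale runs Eb F Gb Ab Bb Cb Db.
Degree 5 is Bb.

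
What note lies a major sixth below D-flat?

D down a major sixth is F, so the target letter is F.
From Db, a major sixth is 9 semitones down: Fb.

Fb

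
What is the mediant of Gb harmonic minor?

Bbb

Degree 3 takes the letter 2 steps above G, which is B.
In harmonic minor, degree 3 sits 3 semitones above the tonic. Gb + 3 semitones is pitch class 9, spelled on B as Bbb.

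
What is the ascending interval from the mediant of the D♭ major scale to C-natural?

perfect fifth

The mediant of Db major is F.
F up to C: letters F→C make it a fifth; 7 semitones makes it perfect.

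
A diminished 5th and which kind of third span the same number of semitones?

doubly augmented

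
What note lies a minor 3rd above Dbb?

Fbb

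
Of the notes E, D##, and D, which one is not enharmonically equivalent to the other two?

In 12-tone equal temperament, enharmonic equivalents share a pitch class. E is pitch class 4; D## is pitch class 4; D is pitch class 2.
E and D## share pitch class 4, while D is pitch class 2.

D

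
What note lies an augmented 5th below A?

A fifth below A lands on the letter D.
An augmented fifth spans 8 semitones, so A moves to pitch class 1. On the letter D that is Db.

Db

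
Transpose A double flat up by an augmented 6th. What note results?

A sixth above A lands on the letter F.
An augmented sixth spans 10 semitones, so Abb moves to pitch class 5. On the letter F that is F.

F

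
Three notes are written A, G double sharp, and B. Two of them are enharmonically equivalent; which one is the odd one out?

In 12-tone equal temperament, enharmonic equivalents share a pitch class. A is pitch class 9; G## is pitch class 9; B is pitch class 11.
A and G## share pitch class 9, while B is pitch class 11.

B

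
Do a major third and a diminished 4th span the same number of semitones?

Yes

A major third spans 4 semitones; a diminished fourth spans 4.
They are enharmonically equivalent.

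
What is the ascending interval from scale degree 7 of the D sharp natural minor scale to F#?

perfect fourth

Scale degree 7 of D# natural minor is C#.
C# up to F#: letters C→F make it a fourth; 5 semitones makes it perfect.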